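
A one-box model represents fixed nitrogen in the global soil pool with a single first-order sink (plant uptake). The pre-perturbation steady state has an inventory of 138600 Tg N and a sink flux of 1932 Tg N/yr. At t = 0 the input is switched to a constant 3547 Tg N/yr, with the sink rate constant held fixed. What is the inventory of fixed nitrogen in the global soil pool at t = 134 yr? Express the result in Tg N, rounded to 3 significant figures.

237000 Tg N

Residence time τ = M₀/F₀ = 71.74 yr. The eventual steady state is M_∞ = M₀·(F₁/F₀) = 138600 × 3547/1932 = 254460 Tg N.
The anomaly ΔM(t) = M(t) − M_∞ decays as ΔM₀·e^(−t/τ) with ΔM₀ = 138600 − 254460 = −115900 Tg N.
At t = 134 yr, e^(−t/τ) = e^(−1.868) = 0.1545, so ΔM = −17890 Tg N and M = 254460 − 17890 = 236560 Tg N.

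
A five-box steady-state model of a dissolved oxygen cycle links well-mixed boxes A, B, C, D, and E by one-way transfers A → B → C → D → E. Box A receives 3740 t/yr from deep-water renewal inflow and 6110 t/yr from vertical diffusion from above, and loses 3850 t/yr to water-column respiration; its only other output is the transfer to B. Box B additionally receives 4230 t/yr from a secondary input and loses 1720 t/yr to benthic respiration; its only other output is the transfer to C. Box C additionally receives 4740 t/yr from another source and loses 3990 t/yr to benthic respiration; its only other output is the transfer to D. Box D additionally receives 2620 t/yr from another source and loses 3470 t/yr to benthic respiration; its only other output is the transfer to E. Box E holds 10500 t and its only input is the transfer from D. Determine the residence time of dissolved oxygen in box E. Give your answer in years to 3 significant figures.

1.25 yr

Box A: F(A→B) = (3740 + 6110) − 3850 = 6000.0 t/yr.
Box B: F(B→C) = (6000.0 + 4230) − 1720 = 8510.0 t/yr.
Box C: F(C→D) = (8510.0 + 4740) − 3990 = 9260.0 t/yr.
Box D: F(D→E) = (9260.0 + 2620) − 3470 = 8410.0 t/yr.
Box E throughput = its input = 8410.0 t/yr; τ = 10500 / 8410.0 = 1.249 yr.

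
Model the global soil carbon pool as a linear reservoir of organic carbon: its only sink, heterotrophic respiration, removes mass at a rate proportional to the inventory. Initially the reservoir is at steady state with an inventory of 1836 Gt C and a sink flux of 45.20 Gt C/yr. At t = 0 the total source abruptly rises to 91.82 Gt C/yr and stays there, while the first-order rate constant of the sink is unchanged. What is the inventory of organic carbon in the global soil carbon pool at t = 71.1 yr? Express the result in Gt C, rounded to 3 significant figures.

Residence time τ = M₀/F₀ = 40.62 yr. The eventual steady state is M_∞ = M₀·(F₁/F₀) = 1836 × 91.82/45.20 = 3729.7 Gt C.
The anomaly ΔM(t) = M(t) − M_∞ decays as ΔM₀·e^(−t/τ) with ΔM₀ = 1836 − 3729.7 = −1894 Gt C.
At t = 71.1 yr, e^(−t/τ) = e^(−1.750) = 0.1737, so ΔM = −328.9 Gt C and M = 3729.7 − 328.9 = 3400.7 Gt C.

3400 Gt C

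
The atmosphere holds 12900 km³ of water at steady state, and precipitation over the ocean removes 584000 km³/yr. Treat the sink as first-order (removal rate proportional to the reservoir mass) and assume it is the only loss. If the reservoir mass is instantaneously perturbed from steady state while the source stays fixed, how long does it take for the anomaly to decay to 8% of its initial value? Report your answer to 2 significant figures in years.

0.056 yr

For a linear reservoir the anomaly decays as exp(−t/τ) with τ = M/F = 12900/584000 = 0.02209 yr.
exp(−t/τ) = 0.08 ⇒ t = −τ ln(0.08) = 0.02209 × 2.526 = 0.05579 yr.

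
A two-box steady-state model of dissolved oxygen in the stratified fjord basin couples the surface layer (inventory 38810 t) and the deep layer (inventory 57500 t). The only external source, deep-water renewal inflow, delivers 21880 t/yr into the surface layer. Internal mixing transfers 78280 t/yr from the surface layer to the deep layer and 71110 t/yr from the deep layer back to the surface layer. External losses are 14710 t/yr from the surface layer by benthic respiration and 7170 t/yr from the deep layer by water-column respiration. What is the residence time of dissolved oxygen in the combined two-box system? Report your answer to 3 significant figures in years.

4.40 yr

For the system as a whole, the A↔B exchange is internal and contributes nothing to the throughput; only the external sinks remove mass.
M_total = 38810 + 57500 = 96310 t.
ΣF_external_out = 14710 + 7170 = 21880 t/yr.
τ = M_total / ΣF_ext = 96310 / 21880 = 4.402 yr.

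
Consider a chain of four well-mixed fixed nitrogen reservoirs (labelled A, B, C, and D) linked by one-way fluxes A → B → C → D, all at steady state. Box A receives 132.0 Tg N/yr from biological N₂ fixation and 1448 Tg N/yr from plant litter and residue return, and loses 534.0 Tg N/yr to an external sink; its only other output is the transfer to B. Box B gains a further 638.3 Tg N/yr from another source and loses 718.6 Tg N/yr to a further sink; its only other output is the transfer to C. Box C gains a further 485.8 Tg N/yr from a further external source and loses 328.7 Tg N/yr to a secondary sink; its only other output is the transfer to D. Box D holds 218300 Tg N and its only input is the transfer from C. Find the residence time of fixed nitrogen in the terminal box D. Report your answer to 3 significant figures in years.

Box A: F(A→B) = (132.0 + 1448) − 534.0 = 1046.0 Tg N/yr.
Box B: F(B→C) = (1046.0 + 638.3) − 718.6 = 965.70 Tg N/yr.
Box C: F(C→D) = (965.70 + 485.8) − 328.7 = 1122.8 Tg N/yr.
Box D throughput = its input = 1122.8 Tg N/yr; τ = 218300 / 1122.8 = 194.4 yr.

194 yr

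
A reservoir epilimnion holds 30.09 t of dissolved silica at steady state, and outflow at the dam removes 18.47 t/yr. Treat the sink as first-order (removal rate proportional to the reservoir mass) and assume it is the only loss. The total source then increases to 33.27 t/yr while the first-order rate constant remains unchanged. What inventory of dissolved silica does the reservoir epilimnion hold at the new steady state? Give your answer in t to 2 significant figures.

54 t

Rate constant k = F/M = 18.47 / 30.09 = 0.6138 yr⁻¹.
At the new steady state, source = k·M_new ⇒ M_new = 33.27 / 0.6138 = 54.20 t.
(Equivalently M_new = M × F_new/F_old = 30.09 × 33.27/18.47.)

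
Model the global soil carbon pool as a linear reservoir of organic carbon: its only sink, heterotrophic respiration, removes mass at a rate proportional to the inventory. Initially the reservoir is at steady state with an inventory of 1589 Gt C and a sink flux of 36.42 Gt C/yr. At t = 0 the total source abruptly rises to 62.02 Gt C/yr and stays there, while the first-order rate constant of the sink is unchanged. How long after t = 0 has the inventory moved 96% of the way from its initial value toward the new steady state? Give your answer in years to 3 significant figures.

140 yr

τ = M₀/F₀ = 1589/36.42 = 43.63 yr.
The remaining gap fraction is e^(−t/τ); 96% covered ⇒ e^(−t/τ) = 0.0400.
t = −τ ln(0.0400) = 43.63 × 3.219 = 140.4 yr.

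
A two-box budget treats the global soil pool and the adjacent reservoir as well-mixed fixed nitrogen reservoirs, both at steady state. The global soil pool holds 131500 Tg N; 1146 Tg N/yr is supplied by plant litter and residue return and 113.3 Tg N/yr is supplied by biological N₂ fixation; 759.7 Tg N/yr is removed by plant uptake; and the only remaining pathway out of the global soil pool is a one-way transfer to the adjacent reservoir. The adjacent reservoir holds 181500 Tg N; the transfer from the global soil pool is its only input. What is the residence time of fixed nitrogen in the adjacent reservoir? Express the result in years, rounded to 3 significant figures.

Balance the global soil pool: ΣF_in = 1146 + 113.3 = 1259.3 Tg N/yr.
Transfer to the adjacent reservoir = ΣF_in − (759.7) = 499.60 Tg N/yr.
At steady state the output of the adjacent reservoir equals its input, 499.60 Tg N/yr.
τ = M / F = 181500 / 499.60 = 363.3 yr.

363 yr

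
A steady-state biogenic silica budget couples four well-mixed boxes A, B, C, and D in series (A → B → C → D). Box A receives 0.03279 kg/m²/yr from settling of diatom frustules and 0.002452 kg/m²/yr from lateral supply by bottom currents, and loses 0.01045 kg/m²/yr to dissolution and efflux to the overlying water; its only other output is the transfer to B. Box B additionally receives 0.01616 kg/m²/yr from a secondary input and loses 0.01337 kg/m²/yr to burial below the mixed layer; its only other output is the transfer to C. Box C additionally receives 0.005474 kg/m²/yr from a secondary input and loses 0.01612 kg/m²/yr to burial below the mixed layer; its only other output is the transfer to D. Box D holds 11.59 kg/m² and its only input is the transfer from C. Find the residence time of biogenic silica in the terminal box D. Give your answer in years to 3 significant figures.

684 yr

Box A: F(A→B) = (0.03279 + 0.002452) − 0.01045 = 0.024792 kg/m²/yr.
Box B: F(B→C) = (0.024792 + 0.01616) − 0.01337 = 0.027582 kg/m²/yr.
Box C: F(C→D) = (0.027582 + 0.005474) − 0.01612 = 0.016936 kg/m²/yr.
Box D throughput = its input = 0.016936 kg/m²/yr; τ = 11.59 / 0.016936 = 684.3 yr.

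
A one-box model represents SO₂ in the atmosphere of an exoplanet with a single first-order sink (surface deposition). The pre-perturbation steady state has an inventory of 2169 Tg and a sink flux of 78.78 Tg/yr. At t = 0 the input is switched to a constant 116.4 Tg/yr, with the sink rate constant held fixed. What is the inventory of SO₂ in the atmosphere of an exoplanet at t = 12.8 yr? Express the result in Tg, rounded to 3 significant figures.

Residence time τ = M₀/F₀ = 27.53 yr. The eventual steady state is M_∞ = M₀·(F₁/F₀) = 2169 × 116.4/78.78 = 3204.8 Tg.
The anomaly ΔM(t) = M(t) − M_∞ decays as ΔM₀·e^(−t/τ) with ΔM₀ = 2169 − 3204.8 = −1036 Tg.
At t = 12.8 yr, e^(−t/τ) = e^(−0.4649) = 0.6282, so ΔM = −650.7 Tg and M = 3204.8 − 650.7 = 2554.1 Tg.

2550 Tg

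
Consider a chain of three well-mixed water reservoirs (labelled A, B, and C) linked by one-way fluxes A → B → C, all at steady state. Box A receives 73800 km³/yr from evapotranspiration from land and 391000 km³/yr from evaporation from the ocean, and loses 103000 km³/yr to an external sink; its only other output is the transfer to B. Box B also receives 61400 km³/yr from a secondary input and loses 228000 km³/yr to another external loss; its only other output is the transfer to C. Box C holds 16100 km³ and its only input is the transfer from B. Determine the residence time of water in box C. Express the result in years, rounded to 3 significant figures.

Box A: F(A→B) = (73800 + 391000) − 103000 = 361800 km³/yr.
Box B: F(B→C) = (361800 + 61400) − 228000 = 195200 km³/yr.
Box C throughput = its input = 195200 km³/yr; τ = 16100 / 195200 = 0.08248 yr.

0.0825 yr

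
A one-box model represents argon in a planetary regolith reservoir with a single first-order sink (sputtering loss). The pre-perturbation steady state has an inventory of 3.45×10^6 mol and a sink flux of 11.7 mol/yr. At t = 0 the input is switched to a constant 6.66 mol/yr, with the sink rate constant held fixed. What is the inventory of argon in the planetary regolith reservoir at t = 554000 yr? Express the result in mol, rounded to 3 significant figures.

The sink rate constant is k = F₀/M₀ = 11.7/3.45×10^6 = 3.391×10^-6 yr⁻¹.
Solving dM/dt = F₁ − kM with M(0) = M₀ gives M(t) = F₁/k + (M₀ − F₁/k)·e^(−kt).
F₁/k = 6.66/3.391×10^-6 = 1.9638×10^6 mol; kt = 3.391×10^-6 × 554000 = 1.879, e^(−kt) = 0.1528.
M(554000) = 1.9638×10^6 + (3.45×10^6 − 1.9638×10^6) × 0.1528 = 1.9638×10^6 + 227000 = 2.1909×10^6 mol.

2.19×10^6 mol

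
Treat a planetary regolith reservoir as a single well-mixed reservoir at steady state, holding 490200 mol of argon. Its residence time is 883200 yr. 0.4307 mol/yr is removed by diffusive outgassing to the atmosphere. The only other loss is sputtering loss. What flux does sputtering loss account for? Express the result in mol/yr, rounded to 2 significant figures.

0.12 mol/yr

Total removal F = M/τ = 490200 / 883200 = 0.5550 mol/yr.
Sputtering loss = F − (0.4307) = 0.5550 − 0.4307 = 0.1243 mol/yr.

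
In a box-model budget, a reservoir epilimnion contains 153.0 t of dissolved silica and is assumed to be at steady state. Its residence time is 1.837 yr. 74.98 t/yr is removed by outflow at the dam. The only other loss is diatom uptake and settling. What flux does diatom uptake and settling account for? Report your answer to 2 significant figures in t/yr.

Total removal F = M/τ = 153.0 / 1.837 = 83.29 t/yr.
Diatom uptake and settling = F − (74.98) = 83.29 − 74.98 = 8.308 t/yr.

8.3 t/yr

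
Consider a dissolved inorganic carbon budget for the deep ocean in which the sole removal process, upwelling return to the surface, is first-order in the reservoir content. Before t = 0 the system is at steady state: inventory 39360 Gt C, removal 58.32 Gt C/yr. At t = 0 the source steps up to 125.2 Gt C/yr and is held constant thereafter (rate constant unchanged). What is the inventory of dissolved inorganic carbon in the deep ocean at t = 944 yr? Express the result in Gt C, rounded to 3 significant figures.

73400 Gt C

The sink rate constant is k = F₀/M₀ = 58.32/39360 = 0.001482 yr⁻¹.
Solving dM/dt = F₁ − kM with M(0) = M₀ gives M(t) = F₁/k + (M₀ − F₁/k)·e^(−kt).
F₁/k = 125.2/0.001482 = 84497 Gt C; kt = 0.001482 × 944 = 1.399, e^(−kt) = 0.2469.
M(944) = 84497 + (39360 − 84497) × 0.2469 = 84497 − 11140 = 73352 Gt C.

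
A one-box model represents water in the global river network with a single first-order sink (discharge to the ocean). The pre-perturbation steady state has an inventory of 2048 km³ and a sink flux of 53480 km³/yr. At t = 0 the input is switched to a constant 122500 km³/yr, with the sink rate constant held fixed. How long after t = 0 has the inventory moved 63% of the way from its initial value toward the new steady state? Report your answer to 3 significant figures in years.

0.0381 yr

τ = M₀/F₀ = 2048/53480 = 0.03829 yr.
The remaining gap fraction is e^(−t/τ); 63% covered ⇒ e^(−t/τ) = 0.370.
t = −τ ln(0.370) = 0.03829 × 0.9943 = 0.03807 yr.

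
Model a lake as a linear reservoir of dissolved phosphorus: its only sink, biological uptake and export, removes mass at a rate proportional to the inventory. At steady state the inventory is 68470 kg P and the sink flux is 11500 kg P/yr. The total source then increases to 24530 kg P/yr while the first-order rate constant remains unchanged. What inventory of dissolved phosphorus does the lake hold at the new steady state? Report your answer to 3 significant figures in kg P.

Rate constant k = F/M = 11500 / 68470 = 0.1680 yr⁻¹.
At the new steady state, source = k·M_new ⇒ M_new = 24530 / 0.1680 = 146000 kg P.
(Equivalently M_new = M × F_new/F_old = 68470 × 24530/11500.)

146000 kg P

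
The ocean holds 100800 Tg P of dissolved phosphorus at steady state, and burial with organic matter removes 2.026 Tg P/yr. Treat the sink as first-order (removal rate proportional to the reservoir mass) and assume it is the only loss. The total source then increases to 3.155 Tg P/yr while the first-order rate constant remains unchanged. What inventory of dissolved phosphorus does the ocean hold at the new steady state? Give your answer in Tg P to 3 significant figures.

157000 Tg P

Rate constant k = F/M = 2.026 / 100800 = 2.010×10^-5 yr⁻¹.
At the new steady state, source = k·M_new ⇒ M_new = 3.155 / 2.010×10^-5 = 157000 Tg P.
(Equivalently M_new = M × F_new/F_old = 100800 × 3.155/2.026.)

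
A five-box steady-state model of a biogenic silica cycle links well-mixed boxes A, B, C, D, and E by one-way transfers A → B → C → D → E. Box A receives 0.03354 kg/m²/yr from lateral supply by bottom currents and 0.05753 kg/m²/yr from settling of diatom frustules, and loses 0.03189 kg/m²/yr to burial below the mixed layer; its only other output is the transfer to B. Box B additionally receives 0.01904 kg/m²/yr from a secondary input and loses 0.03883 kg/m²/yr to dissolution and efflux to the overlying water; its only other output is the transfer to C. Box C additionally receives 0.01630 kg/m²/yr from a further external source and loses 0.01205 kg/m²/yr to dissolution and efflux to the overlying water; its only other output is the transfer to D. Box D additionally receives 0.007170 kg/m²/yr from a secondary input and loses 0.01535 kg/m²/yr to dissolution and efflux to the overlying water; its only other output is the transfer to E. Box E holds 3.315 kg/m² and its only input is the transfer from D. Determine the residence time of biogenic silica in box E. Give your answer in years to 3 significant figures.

Box A: F(A→B) = (0.03354 + 0.05753) − 0.03189 = 0.059180 kg/m²/yr.
Box B: F(B→C) = (0.059180 + 0.01904) − 0.03883 = 0.039390 kg/m²/yr.
Box C: F(C→D) = (0.039390 + 0.01630) − 0.01205 = 0.043640 kg/m²/yr.
Box D: F(D→E) = (0.043640 + 0.007170) − 0.01535 = 0.035460 kg/m²/yr.
Box E throughput = its input = 0.035460 kg/m²/yr; τ = 3.315 / 0.035460 = 93.49 yr.

93.5 yr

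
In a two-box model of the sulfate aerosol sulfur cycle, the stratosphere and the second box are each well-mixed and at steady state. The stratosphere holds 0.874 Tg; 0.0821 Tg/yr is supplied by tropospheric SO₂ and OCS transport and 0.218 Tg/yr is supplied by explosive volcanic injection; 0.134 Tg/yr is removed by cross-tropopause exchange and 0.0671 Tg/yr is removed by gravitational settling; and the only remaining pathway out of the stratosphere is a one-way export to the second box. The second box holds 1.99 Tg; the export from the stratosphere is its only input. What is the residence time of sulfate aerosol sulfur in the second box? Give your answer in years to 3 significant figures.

20.1 yr

Balance the stratosphere: ΣF_in = 0.0821 + 0.218 = 0.30010 Tg/yr.
Export to the second box = ΣF_in − (0.134 + 0.0671) = 0.099000 Tg/yr.
At steady state the output of the second box equals its input, 0.099000 Tg/yr.
τ = M / F = 1.99 / 0.099000 = 20.10 yr.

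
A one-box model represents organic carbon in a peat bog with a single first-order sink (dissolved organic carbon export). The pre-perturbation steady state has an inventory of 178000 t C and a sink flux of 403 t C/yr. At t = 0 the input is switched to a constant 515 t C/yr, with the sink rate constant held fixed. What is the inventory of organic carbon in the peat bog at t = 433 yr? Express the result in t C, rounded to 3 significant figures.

209000 t C

The sink rate constant is k = F₀/M₀ = 403/178000 = 0.002264 yr⁻¹.
Solving dM/dt = F₁ − kM with M(0) = M₀ gives M(t) = F₁/k + (M₀ − F₁/k)·e^(−kt).
F₁/k = 515/0.002264 = 227470 t C; kt = 0.002264 × 433 = 0.9803, e^(−kt) = 0.3752.
M(433) = 227470 + (178000 − 227470) × 0.3752 = 227470 − 18560 = 208910 t C.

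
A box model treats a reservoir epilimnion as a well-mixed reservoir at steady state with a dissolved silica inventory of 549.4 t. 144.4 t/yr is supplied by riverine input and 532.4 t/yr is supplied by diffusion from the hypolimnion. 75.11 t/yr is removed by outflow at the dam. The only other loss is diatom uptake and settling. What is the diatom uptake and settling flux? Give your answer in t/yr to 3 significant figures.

602 t/yr

At steady state ΣF_in = ΣF_out.
ΣF_in = 144.4 + 532.4 = 676.80 t/yr.
Diatom uptake and settling flux = ΣF_in − (75.11) = 676.80 − 75.11 = 601.7 t/yr.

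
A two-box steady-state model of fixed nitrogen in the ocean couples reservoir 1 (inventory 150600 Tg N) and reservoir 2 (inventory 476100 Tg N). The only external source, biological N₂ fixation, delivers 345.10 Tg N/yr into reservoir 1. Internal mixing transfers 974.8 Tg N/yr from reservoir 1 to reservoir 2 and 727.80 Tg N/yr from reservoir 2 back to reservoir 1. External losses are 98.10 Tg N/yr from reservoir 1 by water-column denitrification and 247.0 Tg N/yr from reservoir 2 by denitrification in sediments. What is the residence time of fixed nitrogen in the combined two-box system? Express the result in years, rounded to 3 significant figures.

Treat the two boxes together as one reservoir: the mixing fluxes between them are internal recycling, so τ = ΣM / Σ(external losses).
M_total = 150600 + 476100 = 626700 Tg N.
ΣF_external_out = 98.10 + 247.0 = 345.10 Tg N/yr.
τ = M_total / ΣF_ext = 626700 / 345.10 = 1816 yr.

1820 yr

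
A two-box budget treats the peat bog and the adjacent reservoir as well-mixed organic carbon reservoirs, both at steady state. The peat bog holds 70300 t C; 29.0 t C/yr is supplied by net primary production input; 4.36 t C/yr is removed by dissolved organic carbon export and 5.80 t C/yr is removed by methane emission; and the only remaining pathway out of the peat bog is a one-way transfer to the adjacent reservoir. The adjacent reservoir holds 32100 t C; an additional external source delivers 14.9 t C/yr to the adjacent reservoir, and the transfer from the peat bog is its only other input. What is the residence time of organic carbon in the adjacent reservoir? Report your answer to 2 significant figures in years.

950 yr

Balance the peat bog: ΣF_in = 29.000 t C/yr.
Transfer to the adjacent reservoir = ΣF_in − (4.36 + 5.80) = 18.840 t C/yr.
Total input to the adjacent reservoir = 18.840 + 14.9 = 33.740 t C/yr; at steady state this equals its total output.
τ = M / F = 32100 / 33.740 = 951.4 yr.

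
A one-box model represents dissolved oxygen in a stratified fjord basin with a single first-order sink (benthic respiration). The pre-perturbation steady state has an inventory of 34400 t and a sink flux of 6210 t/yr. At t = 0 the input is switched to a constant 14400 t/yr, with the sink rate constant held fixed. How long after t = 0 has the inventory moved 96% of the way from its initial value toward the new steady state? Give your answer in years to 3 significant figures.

τ = M₀/F₀ = 34400/6210 = 5.539 yr.
The remaining gap fraction is e^(−t/τ); 96% covered ⇒ e^(−t/τ) = 0.0400.
t = −τ ln(0.0400) = 5.539 × 3.219 = 17.83 yr.

17.8 yr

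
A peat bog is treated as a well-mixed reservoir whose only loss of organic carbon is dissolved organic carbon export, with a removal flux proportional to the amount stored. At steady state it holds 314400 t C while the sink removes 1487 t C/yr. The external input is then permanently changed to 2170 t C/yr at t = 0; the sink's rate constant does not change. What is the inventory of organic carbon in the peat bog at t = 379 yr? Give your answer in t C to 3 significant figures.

435000 t C

The sink rate constant is k = F₀/M₀ = 1487/314400 = 0.004730 yr⁻¹.
Solving dM/dt = F₁ − kM with M(0) = M₀ gives M(t) = F₁/k + (M₀ − F₁/k)·e^(−kt).
F₁/k = 2170/0.004730 = 458810 t C; kt = 0.004730 × 379 = 1.793, e^(−kt) = 0.1665.
M(379) = 458810 + (314400 − 458810) × 0.1665 = 458810 − 24050 = 434760 t C.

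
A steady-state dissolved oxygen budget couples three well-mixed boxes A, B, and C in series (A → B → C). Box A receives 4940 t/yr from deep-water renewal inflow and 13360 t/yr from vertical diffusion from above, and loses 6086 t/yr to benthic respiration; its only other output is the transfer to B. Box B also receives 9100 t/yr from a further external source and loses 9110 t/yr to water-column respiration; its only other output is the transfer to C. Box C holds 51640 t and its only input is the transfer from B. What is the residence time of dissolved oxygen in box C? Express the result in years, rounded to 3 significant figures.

4.23 yr

Box A: F(A→B) = (4940 + 13360) − 6086 = 12214 t/yr.
Box B: F(B→C) = (12214 + 9100) − 9110 = 12204 t/yr.
Box C throughput = its input = 12204 t/yr; τ = 51640 / 12204 = 4.231 yr.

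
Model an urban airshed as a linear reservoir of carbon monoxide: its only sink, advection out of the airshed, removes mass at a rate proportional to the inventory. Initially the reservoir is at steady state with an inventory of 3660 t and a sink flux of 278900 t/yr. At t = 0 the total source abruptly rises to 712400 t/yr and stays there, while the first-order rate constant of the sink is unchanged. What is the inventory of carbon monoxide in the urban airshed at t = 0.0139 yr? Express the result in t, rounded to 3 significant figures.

7380 t

τ = M₀/F₀ = 3660/278900 = 0.01312 yr; rate constant k = 1/τ.
New steady state M_∞ = F₁/k = F₁·τ = 712400 × 0.01312 = 9348.8 t.
M(t) = M_∞ + (M₀ − M_∞)·e^(−t/τ); t/τ = 0.0139/0.01312 = 1.059, so e^(−t/τ) = 0.3467.
M(t) = 9348.8 − 5689 × 0.3467 = 7376.3 t.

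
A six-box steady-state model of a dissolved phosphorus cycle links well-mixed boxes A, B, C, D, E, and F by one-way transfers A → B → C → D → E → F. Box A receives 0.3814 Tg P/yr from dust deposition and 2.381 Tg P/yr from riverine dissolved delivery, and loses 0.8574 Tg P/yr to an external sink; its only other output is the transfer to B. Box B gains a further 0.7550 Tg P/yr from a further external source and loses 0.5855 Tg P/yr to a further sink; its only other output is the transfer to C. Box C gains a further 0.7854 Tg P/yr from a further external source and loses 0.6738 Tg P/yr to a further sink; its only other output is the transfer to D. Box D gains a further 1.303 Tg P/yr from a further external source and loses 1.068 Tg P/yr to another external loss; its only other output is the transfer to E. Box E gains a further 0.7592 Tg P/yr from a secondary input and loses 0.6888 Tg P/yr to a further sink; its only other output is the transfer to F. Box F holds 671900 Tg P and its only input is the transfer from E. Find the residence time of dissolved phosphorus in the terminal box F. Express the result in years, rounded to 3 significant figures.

270000 yr

Box A: F(A→B) = (0.3814 + 2.381) − 0.8574 = 1.9050 Tg P/yr.
Box B: F(B→C) = (1.9050 + 0.7550) − 0.5855 = 2.0745 Tg P/yr.
Box C: F(C→D) = (2.0745 + 0.7854) − 0.6738 = 2.1861 Tg P/yr.
Box D: F(D→E) = (2.1861 + 1.303) − 1.068 = 2.4211 Tg P/yr.
Box E: F(E→F) = (2.4211 + 0.7592) − 0.6888 = 2.4915 Tg P/yr.
Box F throughput = its input = 2.4915 Tg P/yr; τ = 671900 / 2.4915 = 269700 yr.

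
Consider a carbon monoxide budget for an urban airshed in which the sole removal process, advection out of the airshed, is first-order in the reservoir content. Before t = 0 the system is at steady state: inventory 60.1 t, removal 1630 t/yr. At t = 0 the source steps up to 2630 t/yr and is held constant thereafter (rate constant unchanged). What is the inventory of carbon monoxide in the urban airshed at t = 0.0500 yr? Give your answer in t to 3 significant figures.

τ = M₀/F₀ = 60.1/1630 = 0.03687 yr; rate constant k = 1/τ.
New steady state M_∞ = F₁/k = F₁·τ = 2630 × 0.03687 = 96.971 t.
M(t) = M_∞ + (M₀ − M_∞)·e^(−t/τ); t/τ = 0.0500/0.03687 = 1.356, so e^(−t/τ) = 0.2577.
M(t) = 96.971 − 36.87 × 0.2577 = 87.471 t.

87.5 t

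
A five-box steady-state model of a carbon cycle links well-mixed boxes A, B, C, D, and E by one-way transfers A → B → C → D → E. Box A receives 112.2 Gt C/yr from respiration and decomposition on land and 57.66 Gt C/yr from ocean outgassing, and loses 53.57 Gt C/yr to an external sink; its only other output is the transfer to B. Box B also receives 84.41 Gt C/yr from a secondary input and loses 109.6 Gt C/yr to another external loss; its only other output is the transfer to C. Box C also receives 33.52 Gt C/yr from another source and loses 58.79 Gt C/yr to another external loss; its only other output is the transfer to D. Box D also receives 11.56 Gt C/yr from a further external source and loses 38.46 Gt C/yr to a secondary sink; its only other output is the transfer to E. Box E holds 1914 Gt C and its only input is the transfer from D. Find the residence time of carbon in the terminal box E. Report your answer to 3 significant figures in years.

Box A: F(A→B) = (112.2 + 57.66) − 53.57 = 116.29 Gt C/yr.
Box B: F(B→C) = (116.29 + 84.41) − 109.6 = 91.100 Gt C/yr.
Box C: F(C→D) = (91.100 + 33.52) − 58.79 = 65.830 Gt C/yr.
Box D: F(D→E) = (65.830 + 11.56) − 38.46 = 38.930 Gt C/yr.
Box E throughput = its input = 38.930 Gt C/yr; τ = 1914 / 38.930 = 49.17 yr.

49.2 yr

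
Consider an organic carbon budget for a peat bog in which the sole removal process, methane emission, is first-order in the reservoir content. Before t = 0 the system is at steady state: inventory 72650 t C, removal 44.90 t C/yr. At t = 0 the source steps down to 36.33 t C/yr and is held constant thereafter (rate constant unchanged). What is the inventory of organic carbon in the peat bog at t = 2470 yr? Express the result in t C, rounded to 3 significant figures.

The sink rate constant is k = F₀/M₀ = 44.90/72650 = 0.0006180 yr⁻¹.
Solving dM/dt = F₁ − kM with M(0) = M₀ gives M(t) = F₁/k + (M₀ − F₁/k)·e^(−kt).
F₁/k = 36.33/0.0006180 = 58783 t C; kt = 0.0006180 × 2470 = 1.527, e^(−kt) = 0.2173.
M(2470) = 58783 + (72650 − 58783) × 0.2173 = 58783 + 3013 = 61796 t C.

61800 t C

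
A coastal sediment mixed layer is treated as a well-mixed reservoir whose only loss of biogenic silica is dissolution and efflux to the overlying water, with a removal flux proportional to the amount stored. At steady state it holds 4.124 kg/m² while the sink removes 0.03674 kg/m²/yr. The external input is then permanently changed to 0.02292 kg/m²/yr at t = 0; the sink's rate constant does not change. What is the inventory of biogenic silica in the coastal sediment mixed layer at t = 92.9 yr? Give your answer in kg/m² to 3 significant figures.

3.25 kg/m²

τ = M₀/F₀ = 4.124/0.03674 = 112.2 yr; rate constant k = 1/τ.
New steady state M_∞ = F₁/k = F₁·τ = 0.02292 × 112.2 = 2.5727 kg/m².
M(t) = M_∞ + (M₀ − M_∞)·e^(−t/τ); t/τ = 92.9/112.2 = 0.8276, so e^(−t/τ) = 0.4371.
M(t) = 2.5727 + 1.551 × 0.4371 = 3.2508 kg/m².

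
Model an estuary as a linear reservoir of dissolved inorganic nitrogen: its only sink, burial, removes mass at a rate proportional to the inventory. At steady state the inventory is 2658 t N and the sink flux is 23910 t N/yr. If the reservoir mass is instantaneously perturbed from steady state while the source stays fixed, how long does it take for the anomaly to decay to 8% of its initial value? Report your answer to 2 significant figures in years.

0.28 yr

For a linear reservoir the anomaly decays as exp(−t/τ) with τ = M/F = 2658/23910 = 0.1112 yr.
exp(−t/τ) = 0.08 ⇒ t = −τ ln(0.08) = 0.1112 × 2.526 = 0.2808 yr.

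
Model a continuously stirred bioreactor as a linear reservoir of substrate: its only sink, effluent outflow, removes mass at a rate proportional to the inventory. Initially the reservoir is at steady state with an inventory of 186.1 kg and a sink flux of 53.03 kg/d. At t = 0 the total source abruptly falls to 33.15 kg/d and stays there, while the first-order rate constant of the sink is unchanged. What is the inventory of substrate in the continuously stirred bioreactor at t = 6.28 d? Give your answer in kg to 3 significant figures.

128 kg

The sink rate constant is k = F₀/M₀ = 53.03/186.1 = 0.2850 d⁻¹.
Solving dM/dt = F₁ − kM with M(0) = M₀ gives M(t) = F₁/k + (M₀ − F₁/k)·e^(−kt).
F₁/k = 33.15/0.2850 = 116.33 kg; kt = 0.2850 × 6.28 = 1.790, e^(−kt) = 0.1670.
M(6.28) = 116.33 + (186.1 − 116.33) × 0.1670 = 116.33 + 11.65 = 127.99 kg.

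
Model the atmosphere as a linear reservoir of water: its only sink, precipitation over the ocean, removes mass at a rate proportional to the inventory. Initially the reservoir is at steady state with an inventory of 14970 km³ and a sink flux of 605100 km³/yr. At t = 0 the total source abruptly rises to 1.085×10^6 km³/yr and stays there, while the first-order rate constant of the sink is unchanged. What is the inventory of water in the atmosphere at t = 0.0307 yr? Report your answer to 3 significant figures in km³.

23400 km³

The sink rate constant is k = F₀/M₀ = 605100/14970 = 40.42 yr⁻¹.
Solving dM/dt = F₁ − kM with M(0) = M₀ gives M(t) = F₁/k + (M₀ − F₁/k)·e^(−kt).
F₁/k = 1.085×10^6/40.42 = 26843 km³; kt = 40.42 × 0.0307 = 1.241, e^(−kt) = 0.2891.
M(0.0307) = 26843 + (14970 − 26843) × 0.2891 = 26843 − 3433 = 23410 km³.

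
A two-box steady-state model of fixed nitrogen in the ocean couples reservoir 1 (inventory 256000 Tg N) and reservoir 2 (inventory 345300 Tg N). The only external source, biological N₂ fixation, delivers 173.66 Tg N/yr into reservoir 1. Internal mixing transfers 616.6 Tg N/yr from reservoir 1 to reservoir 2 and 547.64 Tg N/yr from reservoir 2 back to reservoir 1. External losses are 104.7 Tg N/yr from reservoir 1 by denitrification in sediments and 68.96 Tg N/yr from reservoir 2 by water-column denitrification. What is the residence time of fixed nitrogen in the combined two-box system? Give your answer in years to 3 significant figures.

For the system as a whole, the A↔B exchange is internal and contributes nothing to the throughput; only the external sinks remove mass.
M_total = 256000 + 345300 = 601300 Tg N.
ΣF_external_out = 104.7 + 68.96 = 173.66 Tg N/yr.
τ = M_total / ΣF_ext = 601300 / 173.66 = 3463 yr.

3460 yr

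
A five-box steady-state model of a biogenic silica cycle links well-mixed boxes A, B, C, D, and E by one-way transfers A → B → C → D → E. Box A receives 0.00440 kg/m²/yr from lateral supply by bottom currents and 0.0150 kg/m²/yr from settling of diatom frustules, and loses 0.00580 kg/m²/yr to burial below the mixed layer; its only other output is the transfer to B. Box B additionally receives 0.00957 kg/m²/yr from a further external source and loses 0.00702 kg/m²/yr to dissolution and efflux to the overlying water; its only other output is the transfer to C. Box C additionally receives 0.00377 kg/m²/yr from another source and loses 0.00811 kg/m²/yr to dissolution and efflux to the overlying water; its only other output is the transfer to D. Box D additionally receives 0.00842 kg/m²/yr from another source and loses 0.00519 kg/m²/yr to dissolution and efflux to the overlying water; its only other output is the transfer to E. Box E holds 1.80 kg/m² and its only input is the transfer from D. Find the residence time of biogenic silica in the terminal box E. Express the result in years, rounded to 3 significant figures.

Box A: F(A→B) = (0.00440 + 0.0150) − 0.00580 = 0.013600 kg/m²/yr.
Box B: F(B→C) = (0.013600 + 0.00957) − 0.00702 = 0.016150 kg/m²/yr.
Box C: F(C→D) = (0.016150 + 0.00377) − 0.00811 = 0.011810 kg/m²/yr.
Box D: F(D→E) = (0.011810 + 0.00842) − 0.00519 = 0.015040 kg/m²/yr.
Box E throughput = its input = 0.015040 kg/m²/yr; τ = 1.80 / 0.015040 = 119.7 yr.

120 yr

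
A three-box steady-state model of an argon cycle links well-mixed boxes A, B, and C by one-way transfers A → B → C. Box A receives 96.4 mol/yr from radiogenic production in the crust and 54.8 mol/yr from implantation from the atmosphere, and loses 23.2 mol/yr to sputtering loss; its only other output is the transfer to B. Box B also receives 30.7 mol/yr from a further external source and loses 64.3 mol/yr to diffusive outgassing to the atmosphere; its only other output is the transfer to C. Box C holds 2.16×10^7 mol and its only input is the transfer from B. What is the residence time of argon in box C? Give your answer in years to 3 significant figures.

229000 yr

Box A: F(A→B) = (96.4 + 54.8) − 23.2 = 128.00 mol/yr.
Box B: F(B→C) = (128.00 + 30.7) − 64.3 = 94.400 mol/yr.
Box C throughput = its input = 94.400 mol/yr; τ = 2.16×10^7 / 94.400 = 228800 yr.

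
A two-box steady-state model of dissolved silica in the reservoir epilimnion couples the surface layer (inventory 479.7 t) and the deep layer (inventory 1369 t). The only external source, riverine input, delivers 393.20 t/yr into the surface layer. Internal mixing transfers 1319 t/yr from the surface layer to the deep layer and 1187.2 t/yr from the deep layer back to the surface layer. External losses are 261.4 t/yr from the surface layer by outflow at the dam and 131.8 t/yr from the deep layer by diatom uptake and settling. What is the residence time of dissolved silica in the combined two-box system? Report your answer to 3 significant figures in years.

4.70 yr

Treat the two boxes together as one reservoir: the mixing fluxes between them are internal recycling, so τ = ΣM / Σ(external losses).
M_total = 479.7 + 1369 = 1848.7 t.
ΣF_external_out = 261.4 + 131.8 = 393.20 t/yr.
τ = M_total / ΣF_ext = 1848.7 / 393.20 = 4.702 yr.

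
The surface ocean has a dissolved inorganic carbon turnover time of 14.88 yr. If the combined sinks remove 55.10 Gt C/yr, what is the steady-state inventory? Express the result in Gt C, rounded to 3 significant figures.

820 Gt C

τ = M/F ⇒ M = τ × F = 14.88 × 55.10 = 819.9 Gt C.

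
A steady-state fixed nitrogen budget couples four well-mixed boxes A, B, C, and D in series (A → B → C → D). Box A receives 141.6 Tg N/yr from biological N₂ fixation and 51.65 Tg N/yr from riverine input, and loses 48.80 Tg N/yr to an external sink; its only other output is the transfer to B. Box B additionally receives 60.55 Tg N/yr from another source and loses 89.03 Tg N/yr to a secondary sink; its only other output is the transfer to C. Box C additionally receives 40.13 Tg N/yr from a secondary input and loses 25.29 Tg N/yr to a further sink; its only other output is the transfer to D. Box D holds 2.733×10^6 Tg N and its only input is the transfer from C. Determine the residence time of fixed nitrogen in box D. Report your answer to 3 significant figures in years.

20900 yr

Box A: F(A→B) = (141.6 + 51.65) − 48.80 = 144.45 Tg N/yr.
Box B: F(B→C) = (144.45 + 60.55) − 89.03 = 115.97 Tg N/yr.
Box C: F(C→D) = (115.97 + 40.13) − 25.29 = 130.81 Tg N/yr.
Box D throughput = its input = 130.81 Tg N/yr; τ = 2.733×10^6 / 130.81 = 20890 yr.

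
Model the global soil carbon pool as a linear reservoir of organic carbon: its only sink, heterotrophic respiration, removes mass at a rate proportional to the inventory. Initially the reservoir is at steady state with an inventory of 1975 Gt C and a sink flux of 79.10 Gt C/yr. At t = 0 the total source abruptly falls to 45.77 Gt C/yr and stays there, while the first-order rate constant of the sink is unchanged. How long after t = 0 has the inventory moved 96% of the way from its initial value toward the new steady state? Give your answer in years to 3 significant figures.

80.4 yr

τ = M₀/F₀ = 1975/79.10 = 24.97 yr.
The remaining gap fraction is e^(−t/τ); 96% covered ⇒ e^(−t/τ) = 0.0400.
t = −τ ln(0.0400) = 24.97 × 3.219 = 80.37 yr.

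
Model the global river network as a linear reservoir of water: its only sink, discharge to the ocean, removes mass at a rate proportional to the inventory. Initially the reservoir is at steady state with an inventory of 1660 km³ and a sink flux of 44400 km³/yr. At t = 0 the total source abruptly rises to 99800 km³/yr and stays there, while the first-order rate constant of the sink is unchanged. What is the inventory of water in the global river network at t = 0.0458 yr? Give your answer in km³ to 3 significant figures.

τ = M₀/F₀ = 1660/44400 = 0.03739 yr; rate constant k = 1/τ.
New steady state M_∞ = F₁/k = F₁·τ = 99800 × 0.03739 = 3731.3 km³.
M(t) = M_∞ + (M₀ − M_∞)·e^(−t/τ); t/τ = 0.0458/0.03739 = 1.225, so e^(−t/τ) = 0.2938.
M(t) = 3731.3 − 2071 × 0.2938 = 3122.8 km³.

3120 km³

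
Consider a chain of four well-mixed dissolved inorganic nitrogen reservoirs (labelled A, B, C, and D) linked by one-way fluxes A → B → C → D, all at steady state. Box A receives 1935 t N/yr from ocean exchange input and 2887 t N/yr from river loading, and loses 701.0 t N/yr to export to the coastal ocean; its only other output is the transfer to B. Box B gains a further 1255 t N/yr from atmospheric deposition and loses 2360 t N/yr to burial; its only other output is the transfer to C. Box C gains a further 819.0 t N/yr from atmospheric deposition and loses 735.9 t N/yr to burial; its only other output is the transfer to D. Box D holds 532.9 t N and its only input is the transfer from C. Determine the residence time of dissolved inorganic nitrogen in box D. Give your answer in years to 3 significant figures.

Box A: F(A→B) = (1935 + 2887) − 701.0 = 4121.0 t N/yr.
Box B: F(B→C) = (4121.0 + 1255) − 2360 = 3016.0 t N/yr.
Box C: F(C→D) = (3016.0 + 819.0) − 735.9 = 3099.1 t N/yr.
Box D throughput = its input = 3099.1 t N/yr; τ = 532.9 / 3099.1 = 0.1720 yr.

0.172 yr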